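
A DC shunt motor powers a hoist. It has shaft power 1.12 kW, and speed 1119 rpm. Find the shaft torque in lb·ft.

7.05 lb·ft

ω = 2π × 1119/60 = 117.2 rad/s
τ = P/ω = 1120/117.2 = 9.556 N·m
In lb·ft: 9.556/1.356 = 7.05 lb·ft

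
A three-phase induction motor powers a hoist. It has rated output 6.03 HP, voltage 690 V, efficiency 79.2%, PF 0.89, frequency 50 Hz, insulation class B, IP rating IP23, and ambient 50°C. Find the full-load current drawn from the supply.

P_out = 6.03 × 746 = 4498 W
P_in = P_out / η = 4498 / 0.792 = 5679 W
I_L = P_in / (√3·V_L·cosφ) = 5679 / (1.732 × 690 × 0.89) = 5.34 A

5.34 A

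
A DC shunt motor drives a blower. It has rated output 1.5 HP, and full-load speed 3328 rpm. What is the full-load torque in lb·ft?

P_out = 1.5 × 746 = 1119 W
ω = 2π × 3328/60 = 348.5 rad/s
τ = P_out/ω = 1119/348.5 = 3.211 N·m
In lb·ft: 3.211/1.356 = 2.37 lb·ft

2.37 lb·ft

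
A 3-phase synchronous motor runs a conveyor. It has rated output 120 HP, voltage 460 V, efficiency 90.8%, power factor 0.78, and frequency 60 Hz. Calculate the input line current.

159 A

P_out = 120 × 746 = 89520 W
P_in = P_out / η = 89520 / 0.908 = 98590 W
I_L = P_in / (√3·V_L·cosφ) = 98590 / (1.732 × 460 × 0.78) = 159 A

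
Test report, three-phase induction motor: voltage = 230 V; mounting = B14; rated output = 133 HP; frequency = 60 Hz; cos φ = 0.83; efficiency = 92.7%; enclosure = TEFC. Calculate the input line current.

324 A

P_out = 133 × 746 = 99218 W
P_in = P_out / η = 99218 / 0.927 = 107031 W
I_L = P_in / (√3·V_L·cosφ) = 107031 / (1.732 × 230 × 0.83) = 324 A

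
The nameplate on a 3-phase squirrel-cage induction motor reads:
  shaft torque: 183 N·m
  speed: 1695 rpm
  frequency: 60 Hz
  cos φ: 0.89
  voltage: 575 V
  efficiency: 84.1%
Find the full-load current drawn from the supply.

43.6 A

ω = 2π×1695/60 = 177.5 rad/s; P_out = τω = 183 × 177.5 = 32483 W
P_in = P_out / η = 32483 / 0.841 = 38624 W
I_L = P_in / (√3·V_L·cosφ) = 38624 / (1.732 × 575 × 0.89) = 43.6 A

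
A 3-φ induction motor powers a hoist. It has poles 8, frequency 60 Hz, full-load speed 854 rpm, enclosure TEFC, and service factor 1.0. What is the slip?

n_s = 120f/p = 120×60/8 = 900 rpm
s = (n_s − n)/n_s = (900 − 854)/900 = 0.0511

5.1 %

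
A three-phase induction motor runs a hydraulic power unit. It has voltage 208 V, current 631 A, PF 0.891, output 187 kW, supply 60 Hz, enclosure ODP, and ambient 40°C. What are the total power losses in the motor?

P_in = √3·V·I·cosφ = 1.732×208×631×0.891 = 202543 W
P_out = 187000 W
Losses = P_in − P_out = 202543 − 187000 = 15543 W

15500 W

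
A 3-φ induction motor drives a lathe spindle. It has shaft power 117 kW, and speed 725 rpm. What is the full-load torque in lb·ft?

1140 lb·ft

ω = 2π × 725/60 = 75.92 rad/s
τ = P/ω = 117000/75.92 = 1541 N·m
In lb·ft: 1541/1.356 = 1140 lb·ft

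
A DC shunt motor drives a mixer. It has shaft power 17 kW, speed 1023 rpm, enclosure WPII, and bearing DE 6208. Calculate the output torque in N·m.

ω = 2π × 1023/60 = 107.1 rad/s
τ = P/ω = 17000/107.1 = 159 N·m

159 N·m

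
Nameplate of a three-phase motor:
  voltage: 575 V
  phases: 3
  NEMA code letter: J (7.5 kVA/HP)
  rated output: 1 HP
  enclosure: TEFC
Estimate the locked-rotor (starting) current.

S_LR = 7.5 × 1 = 7.5 kVA
I_LR = S_LR/(√3·V_L) = 7500/(1.732×575) = 7.53 A

7.53 A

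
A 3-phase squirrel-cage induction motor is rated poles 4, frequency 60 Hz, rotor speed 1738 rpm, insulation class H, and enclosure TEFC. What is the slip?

3.4 %

n_s = 120f/p = 120×60/4 = 1800 rpm
s = (n_s − n)/n_s = (1800 − 1738)/1800 = 0.0344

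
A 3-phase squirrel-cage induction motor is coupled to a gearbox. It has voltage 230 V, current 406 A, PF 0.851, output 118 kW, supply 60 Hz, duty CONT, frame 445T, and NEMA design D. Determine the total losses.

P_in = √3·V·I·cosφ = 1.732×230×406×0.851 = 137636 W
P_out = 118000 W
Losses = P_in − P_out = 137636 − 118000 = 19636 W

19600 W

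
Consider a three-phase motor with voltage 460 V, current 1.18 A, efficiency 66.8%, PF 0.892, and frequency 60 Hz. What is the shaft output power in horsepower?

0.751 HP

P_in = √3·V·I·cosφ = 1.732 × 460 × 1.18 × 0.892 = 839 W
P_out = η·P_in = 0.668 × 839 = 560 W
= 560/746 = 0.751 HP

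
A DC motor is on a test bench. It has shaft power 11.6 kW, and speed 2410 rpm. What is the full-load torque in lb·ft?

ω = 2π × 2410/60 = 252.4 rad/s
τ = P/ω = 11600/252.4 = 45.96 N·m
In lb·ft: 45.96/1.356 = 33.9 lb·ft

33.9 lb·ft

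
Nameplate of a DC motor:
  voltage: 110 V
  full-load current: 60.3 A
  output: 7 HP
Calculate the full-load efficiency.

78.7 %

P_out = 7 × 746 = 5222 W
P_in = V·I = 110 × 60.3 = 6633 W
η = P_out / P_in = 5222 / 6633 = 0.787 = 78.7%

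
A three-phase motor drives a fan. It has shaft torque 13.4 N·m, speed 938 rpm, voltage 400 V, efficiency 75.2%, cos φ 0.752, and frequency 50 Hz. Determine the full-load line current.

3.36 A

ω = 2π×938/60 = 98.23 rad/s; P_out = τω = 13.4 × 98.23 = 1316 W
P_in = P_out / η = 1316 / 0.752 = 1750 W
I_L = P_in / (√3·V_L·cosφ) = 1750 / (1.732 × 400 × 0.752) = 3.36 A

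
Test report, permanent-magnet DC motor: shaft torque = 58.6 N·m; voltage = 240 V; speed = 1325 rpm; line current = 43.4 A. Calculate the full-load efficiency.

ω = 2π × 1325/60 = 138.8 rad/s; P_out = τω = 58.6 × 138.8 = 8134 W
P_in = V·I = 240 × 43.4 = 10416 W
η = P_out / P_in = 8134 / 10416 = 0.781 = 78.1%

78.1 %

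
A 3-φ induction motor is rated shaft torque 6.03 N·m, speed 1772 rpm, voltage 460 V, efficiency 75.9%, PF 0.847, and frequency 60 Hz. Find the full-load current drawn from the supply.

ω = 2π×1772/60 = 185.6 rad/s; P_out = τω = 6.03 × 185.6 = 1119 W
P_in = P_out / η = 1119 / 0.759 = 1474 W
I_L = P_in / (√3·V_L·cosφ) = 1474 / (1.732 × 460 × 0.847) = 2.18 A

2.18 A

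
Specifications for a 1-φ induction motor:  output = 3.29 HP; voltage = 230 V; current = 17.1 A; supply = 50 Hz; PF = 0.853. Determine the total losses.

901 W

P_in = V·I·cosφ = 230×17.1×0.853 = 3355 W
P_out = 3.29×746 = 2454 W
Losses = P_in − P_out = 3355 − 2454 = 901 W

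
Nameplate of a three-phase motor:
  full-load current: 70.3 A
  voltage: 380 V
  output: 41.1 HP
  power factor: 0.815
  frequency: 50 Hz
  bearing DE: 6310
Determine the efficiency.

81.3 %

P_out = 41.1 × 746 = 30661 W
P_in = √3·V_L·I_L·cosφ = 1.732 × 380 × 70.3 × 0.815 = 37709 W
η = P_out / P_in = 30661 / 37709 = 0.813 = 81.3%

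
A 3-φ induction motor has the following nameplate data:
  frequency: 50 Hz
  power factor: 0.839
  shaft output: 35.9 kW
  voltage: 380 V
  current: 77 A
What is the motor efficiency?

84.4 %

P_out = 35.9 kW = 35900 W
P_in = √3·V_L·I_L·cosφ = 1.732 × 380 × 77 × 0.839 = 42519 W
η = P_out / P_in = 35900 / 42519 = 0.844 = 84.4%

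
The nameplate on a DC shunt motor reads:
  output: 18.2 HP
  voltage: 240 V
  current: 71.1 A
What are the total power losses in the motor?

3.49 kW

P_in = V·I = 240×71.1 = 17064 W
P_out = 18.2×746 = 13577 W
Losses = P_in − P_out = 17064 − 13577 = 3487 W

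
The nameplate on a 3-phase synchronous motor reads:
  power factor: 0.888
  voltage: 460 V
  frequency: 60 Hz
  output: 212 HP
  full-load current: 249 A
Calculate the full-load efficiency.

89.8 %

P_out = 212 × 746 = 158152 W
P_in = √3·V_L·I_L·cosφ = 1.732 × 460 × 249 × 0.888 = 176164 W
η = P_out / P_in = 158152 / 176164 = 0.898 = 89.8%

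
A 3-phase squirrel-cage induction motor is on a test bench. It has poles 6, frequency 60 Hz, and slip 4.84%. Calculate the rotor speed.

1142 rpm

n_s = 120f/p = 120×60/6 = 1200 rpm
n = n_s(1 − s) = 1200 × (1 − 0.0484) = 1142 rpm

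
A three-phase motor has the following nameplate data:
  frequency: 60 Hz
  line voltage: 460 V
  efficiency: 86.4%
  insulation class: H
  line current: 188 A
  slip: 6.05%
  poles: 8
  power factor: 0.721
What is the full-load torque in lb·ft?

P_in = √3·V·I·cosφ = 1.732 × 460 × 188 × 0.721 = 107994 W
P_out = η·P_in = 0.864 × 107994 = 93307 W
n_s = 120×60/8 = 900 rpm; n = 900×(1−0.0605) = 846 rpm
ω = 2π×846/60 = 88.59 rad/s
τ = P_out/ω = 93307/88.59 = 1053 N·m
In lb·ft: 1053/1.356 = 777 lb·ft

777 lb·ft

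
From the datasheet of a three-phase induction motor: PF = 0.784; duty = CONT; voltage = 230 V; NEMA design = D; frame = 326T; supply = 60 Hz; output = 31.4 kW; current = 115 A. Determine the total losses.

4520 W

P_in = √3·V·I·cosφ = 1.732×230×115×0.784 = 35916 W
P_out = 31400 W
Losses = P_in − P_out = 35916 − 31400 = 4516 W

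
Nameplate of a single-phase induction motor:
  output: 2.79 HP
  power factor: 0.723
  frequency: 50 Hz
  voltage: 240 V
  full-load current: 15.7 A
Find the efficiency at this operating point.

P_out = 2.79 × 746 = 2081 W
P_in = V·I·cosφ = 240 × 15.7 × 0.723 = 2724 W
η = P_out / P_in = 2081 / 2724 = 0.764 = 76.4%

76.4 %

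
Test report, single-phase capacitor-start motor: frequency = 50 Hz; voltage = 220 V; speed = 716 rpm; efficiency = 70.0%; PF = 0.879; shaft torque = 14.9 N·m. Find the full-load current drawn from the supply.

ω = 2π×716/60 = 74.98 rad/s; P_out = τω = 14.9 × 74.98 = 1117 W
P_in = P_out / η = 1117 / 0.700 = 1596 W
I = P_in / (V·cosφ) = 1596 / (220 × 0.879) = 8.25 A

8.25 A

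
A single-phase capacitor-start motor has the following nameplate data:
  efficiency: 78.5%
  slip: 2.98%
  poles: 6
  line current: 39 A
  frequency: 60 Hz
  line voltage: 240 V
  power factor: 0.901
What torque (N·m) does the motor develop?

P_in = V·I·cosφ = 240 × 39 × 0.901 = 8433 W
P_out = η·P_in = 0.785 × 8433 = 6620 W
n_s = 120×60/6 = 1200 rpm; n = 1200×(1−0.0298) = 1164 rpm
ω = 2π×1164/60 = 121.9 rad/s
τ = P_out/ω = 6620/121.9 = 54.3 N·m

54.3 N·m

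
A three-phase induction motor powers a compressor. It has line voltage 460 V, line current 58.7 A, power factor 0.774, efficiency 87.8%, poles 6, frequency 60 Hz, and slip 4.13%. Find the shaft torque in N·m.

264 N·m

P_in = √3·V·I·cosφ = 1.732 × 460 × 58.7 × 0.774 = 36198 W
P_out = η·P_in = 0.878 × 36198 = 31782 W
n_s = 120×60/6 = 1200 rpm; n = 1200×(1−0.0413) = 1150 rpm
ω = 2π×1150/60 = 120.4 rad/s
τ = P_out/ω = 31782/120.4 = 264 N·m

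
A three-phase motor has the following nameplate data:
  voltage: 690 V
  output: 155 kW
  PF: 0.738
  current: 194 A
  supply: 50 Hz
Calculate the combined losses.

P_in = √3·V·I·cosφ = 1.732×690×194×0.738 = 171102 W
P_out = 155000 W
Losses = P_in − P_out = 171102 − 155000 = 16102 W

16100 W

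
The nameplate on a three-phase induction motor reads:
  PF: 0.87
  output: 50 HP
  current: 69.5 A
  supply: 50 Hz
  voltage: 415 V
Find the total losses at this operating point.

P_in = √3·V·I·cosφ = 1.732×415×69.5×0.87 = 43461 W
P_out = 50×746 = 37300 W
Losses = P_in − P_out = 43461 − 37300 = 6161 W

6160 W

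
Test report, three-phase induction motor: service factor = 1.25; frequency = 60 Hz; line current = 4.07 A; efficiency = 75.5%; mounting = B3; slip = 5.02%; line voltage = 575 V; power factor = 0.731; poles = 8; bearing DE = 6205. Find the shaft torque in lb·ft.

P_in = √3·V·I·cosφ = 1.732 × 575 × 4.07 × 0.731 = 2963 W
P_out = η·P_in = 0.755 × 2963 = 2237 W
n_s = 120×60/8 = 900 rpm; n = 900×(1−0.0502) = 855 rpm
ω = 2π×855/60 = 89.54 rad/s
τ = P_out/ω = 2237/89.54 = 24.98 N·m
In lb·ft: 24.98/1.356 = 18.4 lb·ft

18.4 lb·ft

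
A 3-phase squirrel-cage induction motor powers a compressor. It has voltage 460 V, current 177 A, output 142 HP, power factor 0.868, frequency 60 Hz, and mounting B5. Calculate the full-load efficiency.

P_out = 142 × 746 = 105932 W
P_in = √3·V_L·I_L·cosφ = 1.732 × 460 × 177 × 0.868 = 122405 W
η = P_out / P_in = 105932 / 122405 = 0.865 = 86.5%

86.5 %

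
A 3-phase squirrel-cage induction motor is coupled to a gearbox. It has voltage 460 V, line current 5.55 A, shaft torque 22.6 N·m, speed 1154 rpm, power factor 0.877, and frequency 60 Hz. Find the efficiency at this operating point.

70.4 %

ω = 2π × 1154/60 = 120.8 rad/s; P_out = τω = 22.6 × 120.8 = 2730 W
P_in = √3·V_L·I_L·cosφ = 1.732 × 460 × 5.55 × 0.877 = 3878 W
η = P_out / P_in = 2730 / 3878 = 0.704 = 70.4%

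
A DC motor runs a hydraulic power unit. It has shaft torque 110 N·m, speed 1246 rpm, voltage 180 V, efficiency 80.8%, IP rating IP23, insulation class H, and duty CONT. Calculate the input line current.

98.7 A

ω = 2π×1246/60 = 130.5 rad/s; P_out = τω = 110 × 130.5 = 14355 W
P_in = P_out / η = 14355 / 0.808 = 17766 W
I = P_in / V = 17766 / 180 = 98.7 A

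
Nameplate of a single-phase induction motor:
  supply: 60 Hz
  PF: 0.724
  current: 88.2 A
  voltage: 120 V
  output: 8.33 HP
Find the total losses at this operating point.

P_in = V·I·cosφ = 120×88.2×0.724 = 7663 W
P_out = 8.33×746 = 6214 W
Losses = P_in − P_out = 7663 − 6214 = 1449 W

1450 W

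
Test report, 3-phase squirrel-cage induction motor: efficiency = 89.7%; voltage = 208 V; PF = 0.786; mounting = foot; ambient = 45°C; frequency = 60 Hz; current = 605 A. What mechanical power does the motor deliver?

154 kW

P_in = √3·V·I·cosφ = 1.732 × 208 × 605 × 0.786 = 171313 W
P_out = η·P_in = 0.897 × 171313 = 153668 W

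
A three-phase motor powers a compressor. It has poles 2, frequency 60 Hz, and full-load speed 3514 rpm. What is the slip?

2.4 %

n_s = 120f/p = 120×60/2 = 3600 rpm
s = (n_s − n)/n_s = (3600 − 3514)/3600 = 0.0239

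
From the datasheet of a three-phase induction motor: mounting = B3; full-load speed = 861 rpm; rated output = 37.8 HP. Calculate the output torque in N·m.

P_out = 37.8 × 746 = 28199 W
ω = 2π × 861/60 = 90.16 rad/s
τ = P_out/ω = 28199/90.16 = 313 N·m

313 N·m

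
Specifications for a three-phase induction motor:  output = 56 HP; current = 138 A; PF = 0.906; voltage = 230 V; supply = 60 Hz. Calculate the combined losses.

P_in = √3·V·I·cosφ = 1.732×230×138×0.906 = 49806 W
P_out = 56×746 = 41776 W
Losses = P_in − P_out = 49806 − 41776 = 8030 W

8030 W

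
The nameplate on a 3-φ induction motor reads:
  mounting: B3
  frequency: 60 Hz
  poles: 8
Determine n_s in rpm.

n_s = 120f/p = 120×60/8 = 900 rpm

900 rpm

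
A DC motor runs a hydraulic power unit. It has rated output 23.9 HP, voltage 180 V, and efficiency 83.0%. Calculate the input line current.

P_out = 23.9 × 746 = 17829 W
P_in = P_out / η = 17829 / 0.830 = 21481 W
I = P_in / V = 21481 / 180 = 119 A

119 A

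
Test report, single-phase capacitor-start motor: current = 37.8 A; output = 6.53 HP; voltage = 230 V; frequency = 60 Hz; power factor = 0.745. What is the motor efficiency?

P_out = 6.53 × 746 = 4871 W
P_in = V·I·cosφ = 230 × 37.8 × 0.745 = 6477 W
η = P_out / P_in = 4871 / 6477 = 0.752 = 75.2%

75.2 %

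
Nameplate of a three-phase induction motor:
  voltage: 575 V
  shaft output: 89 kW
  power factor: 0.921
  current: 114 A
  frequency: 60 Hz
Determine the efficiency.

P_out = 89 kW = 89000 W
P_in = √3·V_L·I_L·cosφ = 1.732 × 575 × 114 × 0.921 = 104564 W
η = P_out / P_in = 89000 / 104564 = 0.851 = 85.1%

85.1 %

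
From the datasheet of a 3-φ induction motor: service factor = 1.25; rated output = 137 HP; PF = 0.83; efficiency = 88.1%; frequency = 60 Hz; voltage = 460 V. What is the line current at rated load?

175 A

P_out = 137 × 746 = 102202 W
P_in = P_out / η = 102202 / 0.881 = 116007 W
I_L = P_in / (√3·V_L·cosφ) = 116007 / (1.732 × 460 × 0.83) = 175 A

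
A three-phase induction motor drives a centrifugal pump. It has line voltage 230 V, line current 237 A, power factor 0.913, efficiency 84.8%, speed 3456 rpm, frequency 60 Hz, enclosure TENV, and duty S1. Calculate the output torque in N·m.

202 N·m

P_in = √3·V·I·cosφ = 1.732 × 230 × 237 × 0.913 = 86198 W
P_out = η·P_in = 0.848 × 86198 = 73096 W
n = 3456 rpm
ω = 2π×3456/60 = 361.9 rad/s
τ = P_out/ω = 73096/361.9 = 202 N·m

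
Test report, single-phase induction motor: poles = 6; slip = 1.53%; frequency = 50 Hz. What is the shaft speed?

985 rpm

n_s = 120f/p = 120×50/6 = 1000 rpm
n = n_s(1 − s) = 1000 × (1 − 0.0153) = 985 rpm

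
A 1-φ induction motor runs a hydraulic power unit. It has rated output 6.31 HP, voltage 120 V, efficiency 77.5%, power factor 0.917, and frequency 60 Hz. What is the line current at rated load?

P_out = 6.31 × 746 = 4707 W
P_in = P_out / η = 4707 / 0.775 = 6074 W
I = P_in / (V·cosφ) = 6074 / (120 × 0.917) = 55.2 A

55.2 A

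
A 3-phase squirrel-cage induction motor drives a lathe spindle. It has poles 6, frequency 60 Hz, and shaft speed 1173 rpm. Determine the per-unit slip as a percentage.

n_s = 120f/p = 120×60/6 = 1200 rpm
s = (n_s − n)/n_s = (1200 − 1173)/1200 = 0.0225

2.2 %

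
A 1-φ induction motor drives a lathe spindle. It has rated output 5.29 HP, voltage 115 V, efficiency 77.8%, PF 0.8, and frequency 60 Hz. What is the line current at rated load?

55.1 A

P_out = 5.29 × 746 = 3946 W
P_in = P_out / η = 3946 / 0.778 = 5072 W
I = P_in / (V·cosφ) = 5072 / (115 × 0.8) = 55.1 A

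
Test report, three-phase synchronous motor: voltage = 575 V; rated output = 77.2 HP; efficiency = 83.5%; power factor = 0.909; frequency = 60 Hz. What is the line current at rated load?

P_out = 77.2 × 746 = 57591 W
P_in = P_out / η = 57591 / 0.835 = 68971 W
I_L = P_in / (√3·V_L·cosφ) = 68971 / (1.732 × 575 × 0.909) = 76.2 A

76.2 A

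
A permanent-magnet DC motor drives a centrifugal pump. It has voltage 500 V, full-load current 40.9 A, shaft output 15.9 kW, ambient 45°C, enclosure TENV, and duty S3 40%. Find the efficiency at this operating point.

P_out = 15.9 kW = 15900 W
P_in = V·I = 500 × 40.9 = 20450 W
η = P_out / P_in = 15900 / 20450 = 0.778 = 77.8%

77.8 %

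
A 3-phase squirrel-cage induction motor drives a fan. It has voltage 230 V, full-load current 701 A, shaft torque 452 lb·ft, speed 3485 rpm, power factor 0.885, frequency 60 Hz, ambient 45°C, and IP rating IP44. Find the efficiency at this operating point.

90.5 %

τ = 452 lb·ft × 1.356 = 612.9 N·m
ω = 2π × 3485/60 = 364.9 rad/s; P_out = τω = 612.9 × 364.9 = 223647 W
P_in = √3·V_L·I_L·cosφ = 1.732 × 230 × 701 × 0.885 = 247137 W
η = P_out / P_in = 223647 / 247137 = 0.905 = 90.5%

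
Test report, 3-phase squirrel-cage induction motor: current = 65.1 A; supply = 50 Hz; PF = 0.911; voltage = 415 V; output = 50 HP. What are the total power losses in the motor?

5.33 kW

P_in = √3·V·I·cosφ = 1.732×415×65.1×0.911 = 42628 W
P_out = 50×746 = 37300 W
Losses = P_in − P_out = 42628 − 37300 = 5328 W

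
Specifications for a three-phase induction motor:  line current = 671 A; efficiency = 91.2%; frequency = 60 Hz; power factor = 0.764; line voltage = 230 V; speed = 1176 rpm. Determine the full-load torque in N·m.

P_in = √3·V·I·cosφ = 1.732 × 230 × 671 × 0.764 = 204217 W
P_out = η·P_in = 0.912 × 204217 = 186246 W
n = 1176 rpm
ω = 2π×1176/60 = 123.2 rad/s
τ = P_out/ω = 186246/123.2 = 1510 N·m

1510 N·m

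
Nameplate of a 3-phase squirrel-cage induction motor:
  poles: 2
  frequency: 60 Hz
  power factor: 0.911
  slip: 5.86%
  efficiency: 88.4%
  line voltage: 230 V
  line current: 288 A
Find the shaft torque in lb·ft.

P_in = √3·V·I·cosφ = 1.732 × 230 × 288 × 0.911 = 104517 W
P_out = η·P_in = 0.884 × 104517 = 92393 W
n_s = 120×60/2 = 3600 rpm; n = 3600×(1−0.0586) = 3389 rpm
ω = 2π×3389/60 = 354.9 rad/s
τ = P_out/ω = 92393/354.9 = 260.3 N·m
In lb·ft: 260.3/1.356 = 192 lb·ft

192 lb·ft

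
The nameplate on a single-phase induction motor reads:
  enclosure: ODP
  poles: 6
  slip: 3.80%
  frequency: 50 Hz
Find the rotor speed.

n_s = 120f/p = 120×50/6 = 1000 rpm
n = n_s(1 − s) = 1000 × (1 − 0.038) = 962 rpm

962 rpm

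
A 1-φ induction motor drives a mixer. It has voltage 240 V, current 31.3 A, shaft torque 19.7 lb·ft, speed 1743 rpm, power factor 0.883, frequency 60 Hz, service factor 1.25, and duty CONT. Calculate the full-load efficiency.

τ = 19.7 lb·ft × 1.356 = 26.71 N·m
ω = 2π × 1743/60 = 182.5 rad/s; P_out = τω = 26.71 × 182.5 = 4875 W
P_in = V·I·cosφ = 240 × 31.3 × 0.883 = 6633 W
η = P_out / P_in = 4875 / 6633 = 0.735 = 73.5%

73.5 %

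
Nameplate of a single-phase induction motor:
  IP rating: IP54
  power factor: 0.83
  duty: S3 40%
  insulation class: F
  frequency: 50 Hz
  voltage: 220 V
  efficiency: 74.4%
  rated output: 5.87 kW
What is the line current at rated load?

43.2 A

P_out = 5.87 kW = 5870 W
P_in = P_out / η = 5870 / 0.744 = 7890 W
I = P_in / (V·cosφ) = 7890 / (220 × 0.83) = 43.2 A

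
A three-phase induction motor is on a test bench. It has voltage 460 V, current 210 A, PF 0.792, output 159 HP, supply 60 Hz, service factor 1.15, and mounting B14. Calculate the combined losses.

P_in = √3·V·I·cosφ = 1.732×460×210×0.792 = 132510 W
P_out = 159×746 = 118614 W
Losses = P_in − P_out = 132510 − 118614 = 13896 W

13900 W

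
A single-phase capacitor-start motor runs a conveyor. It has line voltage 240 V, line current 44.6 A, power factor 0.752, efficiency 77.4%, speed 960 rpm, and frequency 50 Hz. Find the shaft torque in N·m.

62 N·m

P_in = V·I·cosφ = 240 × 44.6 × 0.752 = 8049 W
P_out = η·P_in = 0.774 × 8049 = 6230 W
n = 960 rpm
ω = 2π×960/60 = 100.5 rad/s
τ = P_out/ω = 6230/100.5 = 62 N·m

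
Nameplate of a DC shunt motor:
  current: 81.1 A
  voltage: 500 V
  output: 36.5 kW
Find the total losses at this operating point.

P_in = V·I = 500×81.1 = 40550 W
P_out = 36500 W
Losses = P_in − P_out = 40550 − 36500 = 4050 W

4.05 kW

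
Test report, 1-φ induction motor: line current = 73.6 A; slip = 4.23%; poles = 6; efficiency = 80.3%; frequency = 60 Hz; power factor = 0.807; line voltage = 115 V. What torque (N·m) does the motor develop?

P_in = V·I·cosφ = 115 × 73.6 × 0.807 = 6830 W
P_out = η·P_in = 0.803 × 6830 = 5484 W
n_s = 120×60/6 = 1200 rpm; n = 1200×(1−0.0423) = 1149 rpm
ω = 2π×1149/60 = 120.3 rad/s
τ = P_out/ω = 5484/120.3 = 45.6 N·m

45.6 N·m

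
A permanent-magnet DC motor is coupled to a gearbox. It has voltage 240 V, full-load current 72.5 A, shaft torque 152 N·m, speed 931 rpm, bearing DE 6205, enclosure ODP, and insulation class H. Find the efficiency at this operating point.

85.2 %

ω = 2π × 931/60 = 97.49 rad/s; P_out = τω = 152 × 97.49 = 14818 W
P_in = V·I = 240 × 72.5 = 17400 W
η = P_out / P_in = 14818 / 17400 = 0.852 = 85.2%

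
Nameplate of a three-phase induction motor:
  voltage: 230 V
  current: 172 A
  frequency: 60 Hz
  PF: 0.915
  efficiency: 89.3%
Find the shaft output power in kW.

56 kW

P_in = √3·V·I·cosφ = 1.732 × 230 × 172 × 0.915 = 62694 W
P_out = η·P_in = 0.893 × 62694 = 55986 W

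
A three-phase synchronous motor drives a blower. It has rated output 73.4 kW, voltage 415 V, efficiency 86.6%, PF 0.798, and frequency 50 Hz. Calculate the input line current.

P_out = 73.4 kW = 73400 W
P_in = P_out / η = 73400 / 0.866 = 84758 W
I_L = P_in / (√3·V_L·cosφ) = 84758 / (1.732 × 415 × 0.798) = 148 A

148 A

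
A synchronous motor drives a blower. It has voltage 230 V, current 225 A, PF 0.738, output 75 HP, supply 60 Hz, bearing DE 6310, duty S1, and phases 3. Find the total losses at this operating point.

10.2 kW

P_in = √3·V·I·cosφ = 1.732×230×225×0.738 = 66148 W
P_out = 75×746 = 55950 W
Losses = P_in − P_out = 66148 − 55950 = 10198 W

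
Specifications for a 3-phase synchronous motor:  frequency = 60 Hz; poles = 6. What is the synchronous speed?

1200 rpm

n_s = 120f/p = 120×60/6 = 1200 rpm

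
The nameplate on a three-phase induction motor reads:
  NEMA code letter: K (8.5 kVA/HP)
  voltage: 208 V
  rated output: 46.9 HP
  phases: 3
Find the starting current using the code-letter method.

S_LR = 8.5 × 46.9 = 398.65 kVA
I_LR = S_LR/(√3·V_L) = 398650/(1.732×208) = 1110 A

1110 A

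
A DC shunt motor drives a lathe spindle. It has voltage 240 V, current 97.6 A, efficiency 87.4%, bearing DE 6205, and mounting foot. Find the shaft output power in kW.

20.5 kW

P_in = V·I = 240 × 97.6 = 23424 W
P_out = η·P_in = 0.874 × 23424 = 20473 W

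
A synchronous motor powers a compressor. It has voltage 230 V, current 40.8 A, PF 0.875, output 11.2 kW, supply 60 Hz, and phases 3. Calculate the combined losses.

3020 W

P_in = √3·V·I·cosφ = 1.732×230×40.8×0.875 = 14221 W
P_out = 11200 W
Losses = P_in − P_out = 14221 − 11200 = 3021 W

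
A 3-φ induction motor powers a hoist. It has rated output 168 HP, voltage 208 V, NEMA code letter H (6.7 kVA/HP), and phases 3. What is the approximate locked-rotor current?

3120 A

S_LR = 6.7 × 168 = 1125.6 kVA
I_LR = S_LR/(√3·V_L) = 1125600/(1.732×208) = 3120 A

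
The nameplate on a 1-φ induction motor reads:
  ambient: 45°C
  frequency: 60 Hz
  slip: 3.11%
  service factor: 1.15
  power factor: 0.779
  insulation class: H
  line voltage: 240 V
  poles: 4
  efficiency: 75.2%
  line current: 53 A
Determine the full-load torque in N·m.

40.8 N·m

P_in = V·I·cosφ = 240 × 53 × 0.779 = 9909 W
P_out = η·P_in = 0.752 × 9909 = 7452 W
n_s = 120×60/4 = 1800 rpm; n = 1800×(1−0.0311) = 1744 rpm
ω = 2π×1744/60 = 182.6 rad/s
τ = P_out/ω = 7452/182.6 = 40.8 N·m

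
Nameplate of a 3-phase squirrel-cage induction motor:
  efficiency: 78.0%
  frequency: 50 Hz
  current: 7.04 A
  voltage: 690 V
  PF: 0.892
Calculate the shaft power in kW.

P_in = √3·V·I·cosφ = 1.732 × 690 × 7.04 × 0.892 = 7505 W
P_out = η·P_in = 0.78 × 7505 = 5854 W

5.85 kW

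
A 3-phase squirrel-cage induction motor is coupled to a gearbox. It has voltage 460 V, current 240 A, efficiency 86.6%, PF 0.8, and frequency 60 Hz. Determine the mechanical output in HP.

178 HP

P_in = √3·V·I·cosφ = 1.732 × 460 × 240 × 0.8 = 152970 W
P_out = η·P_in = 0.866 × 152970 = 132472 W
= 132472/746 = 178 HP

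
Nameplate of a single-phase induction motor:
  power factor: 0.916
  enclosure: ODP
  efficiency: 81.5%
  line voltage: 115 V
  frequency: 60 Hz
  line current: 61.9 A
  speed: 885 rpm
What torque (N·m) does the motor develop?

P_in = V·I·cosφ = 115 × 61.9 × 0.916 = 6521 W
P_out = η·P_in = 0.815 × 6521 = 5315 W
n = 885 rpm
ω = 2π×885/60 = 92.68 rad/s
τ = P_out/ω = 5315/92.68 = 57.3 N·m

57.3 N·m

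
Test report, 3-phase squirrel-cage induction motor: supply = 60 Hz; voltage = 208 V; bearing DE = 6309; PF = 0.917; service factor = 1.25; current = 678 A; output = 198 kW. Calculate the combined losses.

26 kW

P_in = √3·V·I·cosφ = 1.732×208×678×0.917 = 223981 W
P_out = 198000 W
Losses = P_in − P_out = 223981 − 198000 = 25981 W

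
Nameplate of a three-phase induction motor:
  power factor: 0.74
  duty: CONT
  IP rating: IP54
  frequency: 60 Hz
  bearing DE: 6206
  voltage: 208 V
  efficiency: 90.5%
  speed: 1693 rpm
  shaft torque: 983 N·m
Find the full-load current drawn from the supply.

ω = 2π×1693/60 = 177.3 rad/s; P_out = τω = 983 × 177.3 = 174286 W
P_in = P_out / η = 174286 / 0.905 = 192581 W
I_L = P_in / (√3·V_L·cosφ) = 192581 / (1.732 × 208 × 0.74) = 722 A

722 A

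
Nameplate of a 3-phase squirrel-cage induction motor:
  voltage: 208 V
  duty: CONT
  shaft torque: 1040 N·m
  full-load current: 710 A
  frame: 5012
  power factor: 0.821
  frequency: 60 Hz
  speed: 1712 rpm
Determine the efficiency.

ω = 2π × 1712/60 = 179.3 rad/s; P_out = τω = 1040 × 179.3 = 186472 W
P_in = √3·V_L·I_L·cosφ = 1.732 × 208 × 710 × 0.821 = 209997 W
η = P_out / P_in = 186472 / 209997 = 0.888 = 88.8%

88.8 %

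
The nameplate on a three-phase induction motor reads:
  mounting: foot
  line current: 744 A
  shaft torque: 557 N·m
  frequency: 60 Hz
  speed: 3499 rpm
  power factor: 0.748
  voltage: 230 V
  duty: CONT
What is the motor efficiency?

92.1 %

ω = 2π × 3499/60 = 366.4 rad/s; P_out = τω = 557 × 366.4 = 204085 W
P_in = √3·V_L·I_L·cosφ = 1.732 × 230 × 744 × 0.748 = 221692 W
η = P_out / P_in = 204085 / 221692 = 0.921 = 92.1%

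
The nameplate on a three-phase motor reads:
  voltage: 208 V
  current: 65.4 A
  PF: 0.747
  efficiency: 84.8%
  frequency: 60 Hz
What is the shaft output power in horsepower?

20 HP

P_in = √3·V·I·cosφ = 1.732 × 208 × 65.4 × 0.747 = 17600 W
P_out = η·P_in = 0.848 × 17600 = 14925 W
= 14925/746 = 20 HP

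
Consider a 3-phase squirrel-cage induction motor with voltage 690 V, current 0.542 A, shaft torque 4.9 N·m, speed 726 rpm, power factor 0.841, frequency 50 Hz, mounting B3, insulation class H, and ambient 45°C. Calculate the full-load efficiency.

ω = 2π × 726/60 = 76.03 rad/s; P_out = τω = 4.9 × 76.03 = 373 W
P_in = √3·V_L·I_L·cosφ = 1.732 × 690 × 0.542 × 0.841 = 545 W
η = P_out / P_in = 373 / 545 = 0.684 = 68.4%

68.4 %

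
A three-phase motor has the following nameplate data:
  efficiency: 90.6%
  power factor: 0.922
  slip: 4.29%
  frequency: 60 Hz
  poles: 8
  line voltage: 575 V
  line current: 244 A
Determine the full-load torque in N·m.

2250 N·m

P_in = √3·V·I·cosφ = 1.732 × 575 × 244 × 0.922 = 224046 W
P_out = η·P_in = 0.906 × 224046 = 202986 W
n_s = 120×60/8 = 900 rpm; n = 900×(1−0.0429) = 861 rpm
ω = 2π×861/60 = 90.16 rad/s
τ = P_out/ω = 202986/90.16 = 2250 N·m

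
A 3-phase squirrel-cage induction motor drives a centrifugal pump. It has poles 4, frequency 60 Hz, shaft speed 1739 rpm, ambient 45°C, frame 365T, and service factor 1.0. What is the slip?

3.39 %

n_s = 120f/p = 120×60/4 = 1800 rpm
s = (n_s − n)/n_s = (1800 − 1739)/1800 = 0.0339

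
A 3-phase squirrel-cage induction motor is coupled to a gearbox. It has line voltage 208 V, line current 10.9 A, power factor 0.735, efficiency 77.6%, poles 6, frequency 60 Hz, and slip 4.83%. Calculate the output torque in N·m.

18.7 N·m

P_in = √3·V·I·cosφ = 1.732 × 208 × 10.9 × 0.735 = 2886 W
P_out = η·P_in = 0.776 × 2886 = 2240 W
n_s = 120×60/6 = 1200 rpm; n = 1200×(1−0.0483) = 1142 rpm
ω = 2π×1142/60 = 119.6 rad/s
τ = P_out/ω = 2240/119.6 = 18.7 N·m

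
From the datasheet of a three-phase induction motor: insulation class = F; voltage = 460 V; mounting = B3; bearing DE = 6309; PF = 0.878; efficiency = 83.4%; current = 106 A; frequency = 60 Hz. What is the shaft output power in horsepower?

82.9 HP

P_in = √3·V·I·cosφ = 1.732 × 460 × 106 × 0.878 = 74149 W
P_out = η·P_in = 0.834 × 74149 = 61840 W
= 61840/746 = 82.9 HP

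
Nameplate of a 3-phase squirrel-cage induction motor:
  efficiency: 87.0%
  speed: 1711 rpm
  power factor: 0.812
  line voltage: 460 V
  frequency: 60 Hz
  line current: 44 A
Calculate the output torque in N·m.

P_in = √3·V·I·cosφ = 1.732 × 460 × 44 × 0.812 = 28465 W
P_out = η·P_in = 0.87 × 28465 = 24765 W
n = 1711 rpm
ω = 2π×1711/60 = 179.2 rad/s
τ = P_out/ω = 24765/179.2 = 138 N·m

138 N·m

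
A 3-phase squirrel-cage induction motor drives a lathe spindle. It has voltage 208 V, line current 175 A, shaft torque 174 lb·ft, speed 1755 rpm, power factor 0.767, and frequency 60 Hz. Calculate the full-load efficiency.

τ = 174 lb·ft × 1.356 = 235.9 N·m
ω = 2π × 1755/60 = 183.8 rad/s; P_out = τω = 235.9 × 183.8 = 43358 W
P_in = √3·V_L·I_L·cosφ = 1.732 × 208 × 175 × 0.767 = 48355 W
η = P_out / P_in = 43358 / 48355 = 0.897 = 89.7%

89.7 %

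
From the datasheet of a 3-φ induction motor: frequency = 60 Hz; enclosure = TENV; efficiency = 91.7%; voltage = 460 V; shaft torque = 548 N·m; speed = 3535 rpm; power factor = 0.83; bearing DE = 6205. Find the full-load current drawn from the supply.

335 A

ω = 2π×3535/60 = 370.2 rad/s; P_out = τω = 548 × 370.2 = 202870 W
P_in = P_out / η = 202870 / 0.917 = 221232 W
I_L = P_in / (√3·V_L·cosφ) = 221232 / (1.732 × 460 × 0.83) = 335 A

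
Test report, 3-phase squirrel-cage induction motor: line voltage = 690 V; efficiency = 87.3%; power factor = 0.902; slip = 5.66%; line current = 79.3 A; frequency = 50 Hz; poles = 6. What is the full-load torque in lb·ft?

P_in = √3·V·I·cosφ = 1.732 × 690 × 79.3 × 0.902 = 85482 W
P_out = η·P_in = 0.873 × 85482 = 74626 W
n_s = 120×50/6 = 1000 rpm; n = 1000×(1−0.0566) = 943 rpm
ω = 2π×943/60 = 98.75 rad/s
τ = P_out/ω = 74626/98.75 = 755.7 N·m
In lb·ft: 755.7/1.356 = 557 lb·ft

557 lb·ft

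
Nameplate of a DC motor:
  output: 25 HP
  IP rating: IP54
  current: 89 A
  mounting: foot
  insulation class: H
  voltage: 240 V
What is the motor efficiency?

P_out = 25 × 746 = 18650 W
P_in = V·I = 240 × 89 = 21360 W
η = P_out / P_in = 18650 / 21360 = 0.873 = 87.3%

87.3 %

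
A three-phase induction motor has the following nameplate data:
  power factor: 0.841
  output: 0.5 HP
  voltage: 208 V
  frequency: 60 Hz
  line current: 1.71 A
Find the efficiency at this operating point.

P_out = 0.5 × 746 = 373 W
P_in = √3·V_L·I_L·cosφ = 1.732 × 208 × 1.71 × 0.841 = 518 W
η = P_out / P_in = 373 / 518 = 0.720 = 72.0%

72.0 %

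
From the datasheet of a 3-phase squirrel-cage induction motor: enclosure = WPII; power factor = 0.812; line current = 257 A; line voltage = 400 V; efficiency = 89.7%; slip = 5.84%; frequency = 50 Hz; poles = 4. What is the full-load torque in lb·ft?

647 lb·ft

P_in = √3·V·I·cosφ = 1.732 × 400 × 257 × 0.812 = 144576 W
P_out = η·P_in = 0.897 × 144576 = 129685 W
n_s = 120×50/4 = 1500 rpm; n = 1500×(1−0.0584) = 1412 rpm
ω = 2π×1412/60 = 147.9 rad/s
τ = P_out/ω = 129685/147.9 = 876.8 N·m
In lb·ft: 876.8/1.356 = 647 lb·ft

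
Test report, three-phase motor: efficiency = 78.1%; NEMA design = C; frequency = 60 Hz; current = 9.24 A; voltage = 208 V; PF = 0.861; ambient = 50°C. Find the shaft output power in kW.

2.24 kW

P_in = √3·V·I·cosφ = 1.732 × 208 × 9.24 × 0.861 = 2866 W
P_out = η·P_in = 0.781 × 2866 = 2238 W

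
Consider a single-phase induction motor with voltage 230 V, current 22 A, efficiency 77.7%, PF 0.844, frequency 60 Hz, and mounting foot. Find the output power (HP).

P_in = V·I·cosφ = 230 × 22 × 0.844 = 4271 W
P_out = η·P_in = 0.777 × 4271 = 3319 W
= 3319/746 = 4.45 HP

4.45 HP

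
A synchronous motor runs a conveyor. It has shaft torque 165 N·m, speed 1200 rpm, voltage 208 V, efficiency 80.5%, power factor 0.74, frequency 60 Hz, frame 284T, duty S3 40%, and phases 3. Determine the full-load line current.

ω = 2π×1200/60 = 125.7 rad/s; P_out = τω = 165 × 125.7 = 20741 W
P_in = P_out / η = 20741 / 0.805 = 25765 W
I_L = P_in / (√3·V_L·cosφ) = 25765 / (1.732 × 208 × 0.74) = 96.6 A

96.6 A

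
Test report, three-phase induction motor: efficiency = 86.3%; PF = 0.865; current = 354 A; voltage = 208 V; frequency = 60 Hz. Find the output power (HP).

128 HP

P_in = √3·V·I·cosφ = 1.732 × 208 × 354 × 0.865 = 110314 W
P_out = η·P_in = 0.863 × 110314 = 95201 W
= 95201/746 = 128 HP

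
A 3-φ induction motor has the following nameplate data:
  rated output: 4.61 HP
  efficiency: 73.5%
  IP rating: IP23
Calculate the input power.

4.68 kW

P_out = 4.61 × 746 = 3439 W
P_in = P_out/η = 3439/0.735 = 4679 W = 4.68 kW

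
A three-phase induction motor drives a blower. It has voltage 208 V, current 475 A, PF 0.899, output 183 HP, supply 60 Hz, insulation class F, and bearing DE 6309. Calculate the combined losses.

17300 W

P_in = √3·V·I·cosφ = 1.732×208×475×0.899 = 153838 W
P_out = 183×746 = 136518 W
Losses = P_in − P_out = 153838 − 136518 = 17320 W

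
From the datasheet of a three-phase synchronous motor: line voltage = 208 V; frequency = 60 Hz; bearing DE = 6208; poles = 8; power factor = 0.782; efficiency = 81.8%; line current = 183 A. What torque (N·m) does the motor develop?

447 N·m

P_in = √3·V·I·cosφ = 1.732 × 208 × 183 × 0.782 = 51555 W
P_out = η·P_in = 0.818 × 51555 = 42172 W
n = n_s = 120×60/8 = 900 rpm (synchronous)
ω = 2π×900/60 = 94.25 rad/s
τ = P_out/ω = 42172/94.25 = 447 N·m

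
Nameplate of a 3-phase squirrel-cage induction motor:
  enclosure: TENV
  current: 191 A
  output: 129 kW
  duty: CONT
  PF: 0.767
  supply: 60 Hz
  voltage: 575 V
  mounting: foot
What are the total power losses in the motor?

16.9 kW

P_in = √3·V·I·cosφ = 1.732×575×191×0.767 = 145896 W
P_out = 129000 W
Losses = P_in − P_out = 145896 − 129000 = 16896 W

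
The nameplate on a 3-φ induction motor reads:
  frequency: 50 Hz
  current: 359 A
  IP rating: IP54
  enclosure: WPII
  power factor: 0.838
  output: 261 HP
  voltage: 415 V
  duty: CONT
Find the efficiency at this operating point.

90.0 %

P_out = 261 × 746 = 194706 W
P_in = √3·V_L·I_L·cosφ = 1.732 × 415 × 359 × 0.838 = 216239 W
η = P_out / P_in = 194706 / 216239 = 0.900 = 90.0%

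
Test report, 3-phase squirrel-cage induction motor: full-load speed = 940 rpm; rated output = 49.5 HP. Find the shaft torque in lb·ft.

P_out = 49.5 × 746 = 36927 W
ω = 2π × 940/60 = 98.44 rad/s
τ = P_out/ω = 36927/98.44 = 375.1 N·m
In lb·ft: 375.1/1.356 = 277 lb·ft

277 lb·ft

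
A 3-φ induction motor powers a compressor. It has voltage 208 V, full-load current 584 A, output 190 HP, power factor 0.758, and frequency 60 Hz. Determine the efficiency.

88.9 %

P_out = 190 × 746 = 141740 W
P_in = √3·V_L·I_L·cosφ = 1.732 × 208 × 584 × 0.758 = 159475 W
η = P_out / P_in = 141740 / 159475 = 0.889 = 88.9%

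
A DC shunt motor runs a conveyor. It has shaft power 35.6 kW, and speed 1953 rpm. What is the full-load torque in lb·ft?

128 lb·ft

ω = 2π × 1953/60 = 204.5 rad/s
τ = P/ω = 35600/204.5 = 174.1 N·m
In lb·ft: 174.1/1.356 = 128 lb·ft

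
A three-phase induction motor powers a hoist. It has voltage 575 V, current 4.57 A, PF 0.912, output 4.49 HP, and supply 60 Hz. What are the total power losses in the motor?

P_in = √3·V·I·cosφ = 1.732×575×4.57×0.912 = 4151 W
P_out = 4.49×746 = 3350 W
Losses = P_in − P_out = 4151 − 3350 = 801 W

801 W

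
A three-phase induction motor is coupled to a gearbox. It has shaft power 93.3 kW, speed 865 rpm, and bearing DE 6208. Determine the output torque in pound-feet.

ω = 2π × 865/60 = 90.58 rad/s
τ = P/ω = 93300/90.58 = 1030 N·m
In lb·ft: 1030/1.356 = 760 lb·ft

760 lb·ft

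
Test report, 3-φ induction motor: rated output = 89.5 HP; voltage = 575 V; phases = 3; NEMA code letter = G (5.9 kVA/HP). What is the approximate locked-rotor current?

S_LR = 5.9 × 89.5 = 528.05 kVA
I_LR = S_LR/(√3·V_L) = 528050/(1.732×575) = 530 A

530 A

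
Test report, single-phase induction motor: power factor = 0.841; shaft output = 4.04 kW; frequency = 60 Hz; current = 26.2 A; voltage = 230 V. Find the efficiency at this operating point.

P_out = 4.04 kW = 4040 W
P_in = V·I·cosφ = 230 × 26.2 × 0.841 = 5068 W
η = P_out / P_in = 4040 / 5068 = 0.797 = 79.7%

79.7 %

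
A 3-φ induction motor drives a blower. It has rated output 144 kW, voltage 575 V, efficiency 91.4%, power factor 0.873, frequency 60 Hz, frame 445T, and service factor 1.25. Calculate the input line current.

P_out = 144 kW = 144000 W
P_in = P_out / η = 144000 / 0.914 = 157549 W
I_L = P_in / (√3·V_L·cosφ) = 157549 / (1.732 × 575 × 0.873) = 181 A

181 A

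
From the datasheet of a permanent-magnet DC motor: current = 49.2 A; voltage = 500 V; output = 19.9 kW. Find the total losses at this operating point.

P_in = V·I = 500×49.2 = 24600 W
P_out = 19900 W
Losses = P_in − P_out = 24600 − 19900 = 4700 W

4.7 kW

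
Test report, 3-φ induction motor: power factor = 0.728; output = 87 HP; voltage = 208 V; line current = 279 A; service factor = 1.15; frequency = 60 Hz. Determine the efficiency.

88.7 %

P_out = 87 × 746 = 64902 W
P_in = √3·V_L·I_L·cosφ = 1.732 × 208 × 279 × 0.728 = 73172 W
η = P_out / P_in = 64902 / 73172 = 0.887 = 88.7%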